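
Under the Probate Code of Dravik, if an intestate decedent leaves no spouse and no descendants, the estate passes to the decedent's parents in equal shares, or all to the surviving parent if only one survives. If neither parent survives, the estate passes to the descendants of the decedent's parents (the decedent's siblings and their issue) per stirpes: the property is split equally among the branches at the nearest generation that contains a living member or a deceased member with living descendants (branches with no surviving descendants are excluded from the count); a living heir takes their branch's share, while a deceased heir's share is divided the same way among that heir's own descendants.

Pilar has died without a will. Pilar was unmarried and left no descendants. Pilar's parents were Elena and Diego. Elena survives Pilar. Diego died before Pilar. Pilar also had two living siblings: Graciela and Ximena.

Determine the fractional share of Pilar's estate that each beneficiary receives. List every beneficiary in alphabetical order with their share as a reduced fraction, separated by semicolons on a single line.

Only one parent, Elena, survives, so Elena takes the entire estate. The siblings take nothing because a surviving parent has priority.

Elena 1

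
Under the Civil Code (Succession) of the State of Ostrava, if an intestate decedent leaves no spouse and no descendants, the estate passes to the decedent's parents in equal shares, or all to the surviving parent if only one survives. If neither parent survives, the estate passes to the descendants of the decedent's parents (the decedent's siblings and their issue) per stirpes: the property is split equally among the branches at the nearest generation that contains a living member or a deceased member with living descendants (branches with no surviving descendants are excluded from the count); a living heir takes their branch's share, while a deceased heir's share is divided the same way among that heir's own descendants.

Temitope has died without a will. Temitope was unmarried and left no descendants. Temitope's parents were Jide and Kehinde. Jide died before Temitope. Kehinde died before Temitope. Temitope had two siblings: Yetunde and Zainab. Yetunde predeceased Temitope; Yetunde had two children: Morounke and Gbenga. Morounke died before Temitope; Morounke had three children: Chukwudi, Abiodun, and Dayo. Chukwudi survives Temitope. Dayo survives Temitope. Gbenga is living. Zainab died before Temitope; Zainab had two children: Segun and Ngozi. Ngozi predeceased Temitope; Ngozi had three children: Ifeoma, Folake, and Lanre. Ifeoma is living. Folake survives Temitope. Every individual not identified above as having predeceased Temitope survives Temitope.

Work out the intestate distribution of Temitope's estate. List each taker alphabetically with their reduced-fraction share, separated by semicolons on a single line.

Abiodun 1/12; Chukwudi 1/12; Dayo 1/12; Folake 1/12; Gbenga 1/4; Ifeoma 1/12; Lanre 1/12; Segun 1/4

Neither parent survives and there are no descendants, so the estate passes to Temitope's siblings and their issue per stirpes.
The estate is divided into 2 equal shares of 1/2 among Yetunde, Zainab.
Yetunde predeceased; the 1/2 allotted to Yetunde's branch passes to Yetunde's issue by representation.
The 1/2 is divided into 2 equal shares of 1/4 among Morounke, Gbenga.
Morounke predeceased; the 1/4 allotted to Morounke's branch passes to Morounke's issue by representation.
The 1/4 is divided into 3 equal shares of 1/12 among Chukwudi, Abiodun, Dayo.
Chukwudi is living and takes 1/12.
Abiodun is living and takes 1/12.
Dayo is living and takes 1/12.
Gbenga is living and takes 1/4.
Zainab predeceased; the 1/2 allotted to Zainab's branch passes to Zainab's issue by representation.
The 1/2 is divided into 2 equal shares of 1/4 among Segun, Ngozi.
Segun is living and takes 1/4.
Ngozi predeceased; the 1/4 allotted to Ngozi's branch passes to Ngozi's issue by representation.
The 1/4 is divided into 3 equal shares of 1/12 among Ifeoma, Folake, Lanre.
Ifeoma is living and takes 1/12.
Folake is living and takes 1/12.
Lanre is living and takes 1/12.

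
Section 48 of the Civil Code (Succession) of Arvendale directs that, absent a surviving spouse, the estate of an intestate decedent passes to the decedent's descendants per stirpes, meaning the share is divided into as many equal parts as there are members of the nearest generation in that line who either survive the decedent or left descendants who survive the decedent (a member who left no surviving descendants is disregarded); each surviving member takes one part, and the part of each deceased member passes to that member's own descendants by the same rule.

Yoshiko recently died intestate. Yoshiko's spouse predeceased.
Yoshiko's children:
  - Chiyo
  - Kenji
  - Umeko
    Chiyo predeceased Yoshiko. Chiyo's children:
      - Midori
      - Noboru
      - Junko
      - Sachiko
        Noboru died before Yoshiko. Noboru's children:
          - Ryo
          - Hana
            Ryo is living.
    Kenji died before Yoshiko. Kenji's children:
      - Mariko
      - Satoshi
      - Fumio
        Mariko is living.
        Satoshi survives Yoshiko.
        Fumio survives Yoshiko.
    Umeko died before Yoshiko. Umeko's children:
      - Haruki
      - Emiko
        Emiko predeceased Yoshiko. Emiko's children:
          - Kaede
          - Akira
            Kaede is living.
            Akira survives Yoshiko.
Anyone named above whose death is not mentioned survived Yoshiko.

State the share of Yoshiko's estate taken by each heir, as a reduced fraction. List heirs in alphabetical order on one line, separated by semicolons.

There is no surviving spouse, so the entire estate passes to Yoshiko's descendants per stirpes.
The estate is divided into 3 equal shares of 1/3 among Chiyo, Kenji, Umeko.
Chiyo predeceased; the 1/3 allotted to Chiyo's branch passes to Chiyo's issue by representation.
The 1/3 is divided into 4 equal shares of 1/12 among Midori, Noboru, Junko, Sachiko.
Midori is living and takes 1/12.
Noboru predeceased; the 1/12 allotted to Noboru's branch passes to Noboru's issue by representation.
The 1/12 is divided into 2 equal shares of 1/24 among Ryo, Hana.
Ryo is living and takes 1/24.
Hana is living and takes 1/24.
Junko is living and takes 1/12.
Sachiko is living and takes 1/12.
Kenji predeceased; the 1/3 allotted to Kenji's branch passes to Kenji's issue by representation.
The 1/3 is divided into 3 equal shares of 1/9 among Mariko, Satoshi, Fumio.
Mariko is living and takes 1/9.
Satoshi is living and takes 1/9.
Fumio is living and takes 1/9.
Umeko predeceased; the 1/3 allotted to Umeko's branch passes to Umeko's issue by representation.
The 1/3 is divided into 2 equal shares of 1/6 among Haruki, Emiko.
Haruki is living and takes 1/6.
Emiko predeceased; the 1/6 allotted to Emiko's branch passes to Emiko's issue by representation.
The 1/6 is divided into 2 equal shares of 1/12 among Kaede, Akira.
Kaede is living and takes 1/12.
Akira is living and takes 1/12.

Akira 1/12; Fumio 1/9; Hana 1/24; Haruki 1/6; Junko 1/12; Kaede 1/12; Mariko 1/9; Midori 1/12; Ryo 1/24; Sachiko 1/12; Satoshi 1/9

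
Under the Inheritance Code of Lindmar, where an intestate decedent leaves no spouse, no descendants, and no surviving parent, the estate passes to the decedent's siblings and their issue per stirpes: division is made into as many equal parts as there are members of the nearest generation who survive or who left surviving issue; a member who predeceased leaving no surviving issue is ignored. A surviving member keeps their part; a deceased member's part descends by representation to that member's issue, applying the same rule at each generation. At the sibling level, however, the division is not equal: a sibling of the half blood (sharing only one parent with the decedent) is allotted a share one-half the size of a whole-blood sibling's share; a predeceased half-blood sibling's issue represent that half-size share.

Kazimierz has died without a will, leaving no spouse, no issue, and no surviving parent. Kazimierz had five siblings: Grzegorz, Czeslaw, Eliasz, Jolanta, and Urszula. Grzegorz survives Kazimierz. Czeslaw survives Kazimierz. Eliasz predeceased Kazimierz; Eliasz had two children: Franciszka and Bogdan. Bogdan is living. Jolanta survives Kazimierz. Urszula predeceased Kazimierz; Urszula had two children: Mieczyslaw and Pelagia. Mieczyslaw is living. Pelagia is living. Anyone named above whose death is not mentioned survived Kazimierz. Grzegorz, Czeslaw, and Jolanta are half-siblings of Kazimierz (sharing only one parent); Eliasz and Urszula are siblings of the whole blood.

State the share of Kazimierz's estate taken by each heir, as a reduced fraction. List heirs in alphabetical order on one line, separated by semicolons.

Bogdan 1/7; Czeslaw 1/7; Franciszka 1/7; Grzegorz 1/7; Jolanta 1/7; Mieczyslaw 1/7; Pelagia 1/7

No spouse, descendants, or parent survives, so the estate passes to Kazimierz's siblings per stirpes.
Half-blood siblings count for one-half the weight of whole-blood siblings at the initial division.
Dividing 1 in proportion to weights (total weight 7/2): Grzegorz (weight 1/2) → 1/7; Czeslaw (weight 1/2) → 1/7; Eliasz (weight 1) → 2/7; Jolanta (weight 1/2) → 1/7; Urszula (weight 1) → 2/7.
Grzegorz is living and takes 1/7.
Czeslaw is living and takes 1/7.
Eliasz predeceased; the 2/7 allotted to Eliasz's branch passes to Eliasz's issue by representation.
The 2/7 is divided into 2 equal shares of 1/7 among Franciszka, Bogdan.
Franciszka is living and takes 1/7.
Bogdan is living and takes 1/7.
Jolanta is living and takes 1/7.
Urszula predeceased; the 2/7 allotted to Urszula's branch passes to Urszula's issue by representation.
The 2/7 is divided into 2 equal shares of 1/7 among Mieczyslaw, Pelagia.
Mieczyslaw is living and takes 1/7.
Pelagia is living and takes 1/7.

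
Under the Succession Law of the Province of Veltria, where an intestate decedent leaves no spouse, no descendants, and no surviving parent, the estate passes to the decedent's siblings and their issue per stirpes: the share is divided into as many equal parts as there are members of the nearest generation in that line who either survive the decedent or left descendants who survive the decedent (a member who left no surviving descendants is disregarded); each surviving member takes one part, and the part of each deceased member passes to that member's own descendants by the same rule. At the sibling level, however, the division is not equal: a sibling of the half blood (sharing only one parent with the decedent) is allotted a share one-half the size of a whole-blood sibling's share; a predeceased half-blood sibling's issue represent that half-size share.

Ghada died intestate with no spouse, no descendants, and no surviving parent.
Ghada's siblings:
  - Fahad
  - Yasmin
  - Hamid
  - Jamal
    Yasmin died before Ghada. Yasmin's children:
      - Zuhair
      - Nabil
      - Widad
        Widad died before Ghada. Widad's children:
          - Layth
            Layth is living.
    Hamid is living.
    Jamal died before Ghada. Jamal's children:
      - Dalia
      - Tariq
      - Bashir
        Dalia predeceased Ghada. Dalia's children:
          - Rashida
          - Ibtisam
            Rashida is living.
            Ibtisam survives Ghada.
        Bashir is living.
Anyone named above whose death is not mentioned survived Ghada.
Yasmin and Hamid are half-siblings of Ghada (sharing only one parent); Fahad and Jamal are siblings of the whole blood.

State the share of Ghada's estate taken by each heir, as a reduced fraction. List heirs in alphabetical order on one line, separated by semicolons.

Bashir 1/9; Fahad 1/3; Hamid 1/6; Ibtisam 1/18; Layth 1/18; Nabil 1/18; Rashida 1/18; Tariq 1/9; Zuhair 1/18

No spouse, descendants, or parent survives, so the estate passes to Ghada's siblings per stirpes.
Half-blood siblings count for one-half the weight of whole-blood siblings at the initial division.
Dividing 1 in proportion to weights (total weight 3): Fahad (weight 1) → 1/3; Yasmin (weight 1/2) → 1/6; Hamid (weight 1/2) → 1/6; Jamal (weight 1) → 1/3.
Fahad is living and takes 1/3.
Yasmin predeceased; the 1/6 allotted to Yasmin's branch passes to Yasmin's issue by representation.
The 1/6 is divided into 3 equal shares of 1/18 among Zuhair, Nabil, Widad.
Zuhair is living and takes 1/18.
Nabil is living and takes 1/18.
Widad predeceased; the 1/18 allotted to Widad's branch passes to Widad's issue by representation.
Layth is the sole taker at this level and receives the full 1/18.
Hamid is living and takes 1/6.
Jamal predeceased; the 1/3 allotted to Jamal's branch passes to Jamal's issue by representation.
The 1/3 is divided into 3 equal shares of 1/9 among Dalia, Tariq, Bashir.
Dalia predeceased; the 1/9 allotted to Dalia's branch passes to Dalia's issue by representation.
The 1/9 is divided into 2 equal shares of 1/18 among Rashida, Ibtisam.
Rashida is living and takes 1/18.
Ibtisam is living and takes 1/18.
Tariq is living and takes 1/9.
Bashir is living and takes 1/9.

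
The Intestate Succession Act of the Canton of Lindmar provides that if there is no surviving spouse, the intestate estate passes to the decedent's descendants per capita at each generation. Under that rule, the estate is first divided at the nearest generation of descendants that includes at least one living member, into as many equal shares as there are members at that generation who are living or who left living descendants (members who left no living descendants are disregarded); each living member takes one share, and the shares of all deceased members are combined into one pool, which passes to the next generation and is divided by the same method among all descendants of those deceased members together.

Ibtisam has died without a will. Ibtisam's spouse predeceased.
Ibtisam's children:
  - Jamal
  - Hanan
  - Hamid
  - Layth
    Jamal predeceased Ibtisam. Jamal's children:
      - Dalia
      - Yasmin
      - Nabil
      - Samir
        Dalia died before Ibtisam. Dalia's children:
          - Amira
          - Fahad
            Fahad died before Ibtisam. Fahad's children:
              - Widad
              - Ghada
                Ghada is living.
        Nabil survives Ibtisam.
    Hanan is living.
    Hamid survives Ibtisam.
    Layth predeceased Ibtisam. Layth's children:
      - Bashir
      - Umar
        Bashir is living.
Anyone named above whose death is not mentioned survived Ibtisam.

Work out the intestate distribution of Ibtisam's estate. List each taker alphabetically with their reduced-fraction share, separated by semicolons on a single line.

Amira 1/24; Bashir 1/12; Ghada 1/48; Hamid 1/4; Hanan 1/4; Nabil 1/12; Samir 1/12; Umar 1/12; Widad 1/48; Yasmin 1/12

There is no surviving spouse, so the entire estate passes to Ibtisam's descendants per capita at each generation.
At generation 1 (Jamal, Hanan, Hamid, Layth) there are 4 shares of (1)/4 = 1/4 each.
Living: Hanan and Hamid — each takes 1/4.
Deceased: Jamal and Layth. Their combined 1/2 is pooled and carried to generation 2.
At generation 2 (Dalia, Yasmin, Nabil, Samir, Bashir, Umar) there are 6 shares of (1/2)/6 = 1/12 each.
Living: Yasmin, Nabil, Samir, Bashir, and Umar — each takes 1/12.
Deceased: Dalia. That 1/12 share is carried to generation 3.
At generation 3 (Amira, Fahad) there are 2 shares of (1/12)/2 = 1/24 each.
Living: Amira — each takes 1/24.
Deceased: Fahad. That 1/24 share is carried to generation 4.
At generation 4 (Widad, Ghada) there are 2 shares of (1/24)/2 = 1/48 each.
Living: Widad and Ghada — each takes 1/48.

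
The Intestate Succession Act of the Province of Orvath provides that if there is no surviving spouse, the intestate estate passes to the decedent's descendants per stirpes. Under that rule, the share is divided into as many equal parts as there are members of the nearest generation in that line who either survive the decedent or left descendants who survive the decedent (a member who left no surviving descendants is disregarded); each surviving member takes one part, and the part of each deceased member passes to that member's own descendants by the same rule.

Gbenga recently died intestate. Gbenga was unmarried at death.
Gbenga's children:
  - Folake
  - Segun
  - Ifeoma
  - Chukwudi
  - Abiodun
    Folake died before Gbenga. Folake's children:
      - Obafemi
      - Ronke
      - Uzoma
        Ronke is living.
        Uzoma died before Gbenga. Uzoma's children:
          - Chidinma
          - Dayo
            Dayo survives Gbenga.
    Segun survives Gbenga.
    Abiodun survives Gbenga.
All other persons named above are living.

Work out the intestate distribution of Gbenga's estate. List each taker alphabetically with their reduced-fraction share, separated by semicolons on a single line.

There is no surviving spouse, so the entire estate passes to Gbenga's descendants per stirpes.
The estate is divided into 5 equal shares of 1/5 among Folake, Segun, Ifeoma, Chukwudi, Abiodun.
Folake predeceased; the 1/5 allotted to Folake's branch passes to Folake's issue by representation.
The 1/5 is divided into 3 equal shares of 1/15 among Obafemi, Ronke, Uzoma.
Obafemi is living and takes 1/15.
Ronke is living and takes 1/15.
Uzoma predeceased; the 1/15 allotted to Uzoma's branch passes to Uzoma's issue by representation.
The 1/15 is divided into 2 equal shares of 1/30 among Chidinma, Dayo.
Chidinma is living and takes 1/30.
Dayo is living and takes 1/30.
Segun is living and takes 1/5.
Ifeoma is living and takes 1/5.
Chukwudi is living and takes 1/5.
Abiodun is living and takes 1/5.

Abiodun 1/5; Chidinma 1/30; Chukwudi 1/5; Dayo 1/30; Ifeoma 1/5; Obafemi 1/15; Ronke 1/15; Segun 1/5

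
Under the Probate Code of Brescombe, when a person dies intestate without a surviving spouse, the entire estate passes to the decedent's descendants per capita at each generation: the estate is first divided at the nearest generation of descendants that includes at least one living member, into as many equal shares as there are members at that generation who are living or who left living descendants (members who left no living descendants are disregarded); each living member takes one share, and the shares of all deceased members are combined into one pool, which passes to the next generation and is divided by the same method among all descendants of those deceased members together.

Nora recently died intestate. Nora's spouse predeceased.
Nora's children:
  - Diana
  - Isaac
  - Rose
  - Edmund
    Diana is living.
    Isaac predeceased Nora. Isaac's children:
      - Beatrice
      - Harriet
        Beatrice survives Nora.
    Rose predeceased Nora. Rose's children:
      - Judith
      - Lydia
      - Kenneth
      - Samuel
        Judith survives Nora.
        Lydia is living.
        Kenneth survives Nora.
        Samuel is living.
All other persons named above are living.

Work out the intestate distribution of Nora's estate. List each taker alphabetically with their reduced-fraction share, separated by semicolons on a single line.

Beatrice 1/12; Diana 1/4; Edmund 1/4; Harriet 1/12; Judith 1/12; Kenneth 1/12; Lydia 1/12; Samuel 1/12

There is no surviving spouse, so the entire estate passes to Nora's descendants per capita at each generation.
At generation 1 (Diana, Isaac, Rose, Edmund) there are 4 shares of (1)/4 = 1/4 each.
Living: Diana and Edmund — each takes 1/4.
Deceased: Isaac and Rose. Their combined 1/2 is pooled and carried to generation 2.
At generation 2 (Beatrice, Harriet, Judith, Lydia, Kenneth, Samuel) there are 6 shares of (1/2)/6 = 1/12 each.
Living: Beatrice, Harriet, Judith, Lydia, Kenneth, and Samuel — each takes 1/12.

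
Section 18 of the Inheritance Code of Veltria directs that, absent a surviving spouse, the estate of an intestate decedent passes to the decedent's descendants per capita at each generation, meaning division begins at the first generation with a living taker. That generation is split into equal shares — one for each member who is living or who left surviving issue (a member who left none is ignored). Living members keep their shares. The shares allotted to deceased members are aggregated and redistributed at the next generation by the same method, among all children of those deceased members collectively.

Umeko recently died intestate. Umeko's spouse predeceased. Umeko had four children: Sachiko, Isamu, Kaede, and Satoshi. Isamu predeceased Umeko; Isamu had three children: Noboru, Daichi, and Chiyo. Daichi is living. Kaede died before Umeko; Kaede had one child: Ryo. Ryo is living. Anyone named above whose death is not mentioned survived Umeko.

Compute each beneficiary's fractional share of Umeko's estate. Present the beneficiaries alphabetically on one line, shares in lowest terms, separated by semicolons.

Chiyo 1/8; Daichi 1/8; Noboru 1/8; Ryo 1/8; Sachiko 1/4; Satoshi 1/4

There is no surviving spouse, so the entire estate passes to Umeko's descendants per capita at each generation.
At generation 1 (Sachiko, Isamu, Kaede, Satoshi) there are 4 shares of (1)/4 = 1/4 each.
Living: Sachiko and Satoshi — each takes 1/4.
Deceased: Isamu and Kaede. Their combined 1/2 is pooled and carried to generation 2.
At generation 2 (Noboru, Daichi, Chiyo, Ryo) there are 4 shares of (1/2)/4 = 1/8 each.
Living: Noboru, Daichi, Chiyo, and Ryo — each takes 1/8.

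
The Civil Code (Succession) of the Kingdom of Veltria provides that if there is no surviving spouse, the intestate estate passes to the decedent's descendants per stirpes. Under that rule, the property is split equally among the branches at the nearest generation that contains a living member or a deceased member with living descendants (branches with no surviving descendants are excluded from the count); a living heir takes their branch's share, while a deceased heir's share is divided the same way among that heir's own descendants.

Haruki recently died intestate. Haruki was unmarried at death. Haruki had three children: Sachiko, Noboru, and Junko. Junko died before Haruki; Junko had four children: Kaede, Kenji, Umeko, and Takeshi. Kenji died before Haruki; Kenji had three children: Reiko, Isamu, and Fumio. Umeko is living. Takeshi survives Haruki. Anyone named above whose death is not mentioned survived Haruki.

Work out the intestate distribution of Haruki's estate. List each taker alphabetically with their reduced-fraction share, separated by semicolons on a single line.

Fumio 1/36; Isamu 1/36; Kaede 1/12; Noboru 1/3; Reiko 1/36; Sachiko 1/3; Takeshi 1/12; Umeko 1/12

There is no surviving spouse, so the entire estate passes to Haruki's descendants per stirpes.
The estate is divided into 3 equal shares of 1/3 among Sachiko, Noboru, Junko.
Sachiko is living and takes 1/3.
Noboru is living and takes 1/3.
Junko predeceased; the 1/3 allotted to Junko's branch passes to Junko's issue by representation.
The 1/3 is divided into 4 equal shares of 1/12 among Kaede, Kenji, Umeko, Takeshi.
Kaede is living and takes 1/12.
Kenji predeceased; the 1/12 allotted to Kenji's branch passes to Kenji's issue by representation.
The 1/12 is divided into 3 equal shares of 1/36 among Reiko, Isamu, Fumio.
Reiko is living and takes 1/36.
Isamu is living and takes 1/36.
Fumio is living and takes 1/36.
Umeko is living and takes 1/12.
Takeshi is living and takes 1/12.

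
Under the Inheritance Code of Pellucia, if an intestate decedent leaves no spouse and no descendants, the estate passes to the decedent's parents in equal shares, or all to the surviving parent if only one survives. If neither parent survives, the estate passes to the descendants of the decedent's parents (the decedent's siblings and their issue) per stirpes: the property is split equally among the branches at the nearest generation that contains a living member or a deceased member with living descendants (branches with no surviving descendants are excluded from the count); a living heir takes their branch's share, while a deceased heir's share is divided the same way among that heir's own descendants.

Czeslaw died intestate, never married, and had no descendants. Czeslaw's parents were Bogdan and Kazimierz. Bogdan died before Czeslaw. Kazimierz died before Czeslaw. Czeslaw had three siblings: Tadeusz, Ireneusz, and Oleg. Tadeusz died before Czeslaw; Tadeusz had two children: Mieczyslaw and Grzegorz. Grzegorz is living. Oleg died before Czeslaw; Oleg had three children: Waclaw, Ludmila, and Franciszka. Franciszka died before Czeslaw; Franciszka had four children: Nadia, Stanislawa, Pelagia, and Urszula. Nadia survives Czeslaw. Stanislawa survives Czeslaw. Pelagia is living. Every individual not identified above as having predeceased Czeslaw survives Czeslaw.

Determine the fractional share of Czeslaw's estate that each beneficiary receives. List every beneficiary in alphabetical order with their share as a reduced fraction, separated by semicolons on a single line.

Grzegorz 1/6; Ireneusz 1/3; Ludmila 1/9; Mieczyslaw 1/6; Nadia 1/36; Pelagia 1/36; Stanislawa 1/36; Urszula 1/36; Waclaw 1/9

Neither parent survives and there are no descendants, so the estate passes to Czeslaw's siblings and their issue per stirpes.
The estate is divided into 3 equal shares of 1/3 among Tadeusz, Ireneusz, Oleg.
Tadeusz predeceased; the 1/3 allotted to Tadeusz's branch passes to Tadeusz's issue by representation.
The 1/3 is divided into 2 equal shares of 1/6 among Mieczyslaw, Grzegorz.
Mieczyslaw is living and takes 1/6.
Grzegorz is living and takes 1/6.
Ireneusz is living and takes 1/3.
Oleg predeceased; the 1/3 allotted to Oleg's branch passes to Oleg's issue by representation.
The 1/3 is divided into 3 equal shares of 1/9 among Waclaw, Ludmila, Franciszka.
Waclaw is living and takes 1/9.
Ludmila is living and takes 1/9.
Franciszka predeceased; the 1/9 allotted to Franciszka's branch passes to Franciszka's issue by representation.
The 1/9 is divided into 4 equal shares of 1/36 among Nadia, Stanislawa, Pelagia, Urszula.
Nadia is living and takes 1/36.
Stanislawa is living and takes 1/36.
Pelagia is living and takes 1/36.
Urszula is living and takes 1/36.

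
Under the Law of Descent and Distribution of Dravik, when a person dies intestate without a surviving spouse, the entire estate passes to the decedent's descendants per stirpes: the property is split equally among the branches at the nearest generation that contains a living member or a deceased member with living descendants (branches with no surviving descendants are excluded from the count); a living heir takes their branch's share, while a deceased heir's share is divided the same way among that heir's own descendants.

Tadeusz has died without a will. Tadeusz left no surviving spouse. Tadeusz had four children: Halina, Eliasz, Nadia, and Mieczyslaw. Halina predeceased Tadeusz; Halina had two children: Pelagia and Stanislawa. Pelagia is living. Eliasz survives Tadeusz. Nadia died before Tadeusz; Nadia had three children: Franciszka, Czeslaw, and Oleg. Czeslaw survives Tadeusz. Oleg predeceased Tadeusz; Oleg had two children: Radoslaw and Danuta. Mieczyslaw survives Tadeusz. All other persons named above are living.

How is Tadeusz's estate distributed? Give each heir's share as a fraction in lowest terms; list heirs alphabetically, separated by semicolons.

Czeslaw 1/12; Danuta 1/24; Eliasz 1/4; Franciszka 1/12; Mieczyslaw 1/4; Pelagia 1/8; Radoslaw 1/24; Stanislawa 1/8

There is no surviving spouse, so the entire estate passes to Tadeusz's descendants per stirpes.
The estate is divided into 4 equal shares of 1/4 among Halina, Eliasz, Nadia, Mieczyslaw.
Halina predeceased; the 1/4 allotted to Halina's branch passes to Halina's issue by representation.
The 1/4 is divided into 2 equal shares of 1/8 among Pelagia, Stanislawa.
Pelagia is living and takes 1/8.
Stanislawa is living and takes 1/8.
Eliasz is living and takes 1/4.
Nadia predeceased; the 1/4 allotted to Nadia's branch passes to Nadia's issue by representation.
The 1/4 is divided into 3 equal shares of 1/12 among Franciszka, Czeslaw, Oleg.
Franciszka is living and takes 1/12.
Czeslaw is living and takes 1/12.
Oleg predeceased; the 1/12 allotted to Oleg's branch passes to Oleg's issue by representation.
The 1/12 is divided into 2 equal shares of 1/24 among Radoslaw, Danuta.
Radoslaw is living and takes 1/24.
Danuta is living and takes 1/24.
Mieczyslaw is living and takes 1/4.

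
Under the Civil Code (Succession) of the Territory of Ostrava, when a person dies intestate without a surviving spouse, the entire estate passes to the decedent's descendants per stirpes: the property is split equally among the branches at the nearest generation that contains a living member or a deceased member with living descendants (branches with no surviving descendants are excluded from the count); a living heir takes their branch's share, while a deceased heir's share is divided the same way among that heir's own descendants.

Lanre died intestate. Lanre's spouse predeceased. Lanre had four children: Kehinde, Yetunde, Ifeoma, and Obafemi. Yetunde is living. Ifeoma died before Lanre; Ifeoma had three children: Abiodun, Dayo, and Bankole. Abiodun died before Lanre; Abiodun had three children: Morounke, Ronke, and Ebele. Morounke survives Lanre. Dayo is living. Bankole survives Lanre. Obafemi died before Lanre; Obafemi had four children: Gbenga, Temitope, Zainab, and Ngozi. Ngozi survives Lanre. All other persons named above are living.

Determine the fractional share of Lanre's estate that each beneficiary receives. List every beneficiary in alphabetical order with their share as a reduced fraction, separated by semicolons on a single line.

There is no surviving spouse, so the entire estate passes to Lanre's descendants per stirpes.
The estate is divided into 4 equal shares of 1/4 among Kehinde, Yetunde, Ifeoma, Obafemi.
Kehinde is living and takes 1/4.
Yetunde is living and takes 1/4.
Ifeoma predeceased; the 1/4 allotted to Ifeoma's branch passes to Ifeoma's issue by representation.
The 1/4 is divided into 3 equal shares of 1/12 among Abiodun, Dayo, Bankole.
Abiodun predeceased; the 1/12 allotted to Abiodun's branch passes to Abiodun's issue by representation.
The 1/12 is divided into 3 equal shares of 1/36 among Morounke, Ronke, Ebele.
Morounke is living and takes 1/36.
Ronke is living and takes 1/36.
Ebele is living and takes 1/36.
Dayo is living and takes 1/12.
Bankole is living and takes 1/12.
Obafemi predeceased; the 1/4 allotted to Obafemi's branch passes to Obafemi's issue by representation.
The 1/4 is divided into 4 equal shares of 1/16 among Gbenga, Temitope, Zainab, Ngozi.
Gbenga is living and takes 1/16.
Temitope is living and takes 1/16.
Zainab is living and takes 1/16.
Ngozi is living and takes 1/16.

Bankole 1/12; Dayo 1/12; Ebele 1/36; Gbenga 1/16; Kehinde 1/4; Morounke 1/36; Ngozi 1/16; Ronke 1/36; Temitope 1/16; Yetunde 1/4; Zainab 1/16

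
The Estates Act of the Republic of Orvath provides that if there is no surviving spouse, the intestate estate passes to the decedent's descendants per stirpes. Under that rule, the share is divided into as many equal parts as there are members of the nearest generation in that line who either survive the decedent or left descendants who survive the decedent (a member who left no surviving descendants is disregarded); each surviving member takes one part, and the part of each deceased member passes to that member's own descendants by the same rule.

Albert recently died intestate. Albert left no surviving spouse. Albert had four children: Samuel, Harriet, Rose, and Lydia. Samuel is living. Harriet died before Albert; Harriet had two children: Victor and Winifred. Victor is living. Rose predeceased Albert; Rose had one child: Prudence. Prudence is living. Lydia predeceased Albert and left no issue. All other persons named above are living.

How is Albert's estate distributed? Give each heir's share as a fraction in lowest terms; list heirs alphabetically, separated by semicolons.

There is no surviving spouse, so the entire estate passes to Albert's descendants per stirpes.
Lydia left no surviving issue, so that branch lapses and is disregarded.
The estate is divided into 3 equal shares of 1/3 among Samuel, Harriet, Rose.
Samuel is living and takes 1/3.
Harriet predeceased; the 1/3 allotted to Harriet's branch passes to Harriet's issue by representation.
The 1/3 is divided into 2 equal shares of 1/6 among Victor, Winifred.
Victor is living and takes 1/6.
Winifred is living and takes 1/6.
Rose predeceased; the 1/3 allotted to Rose's branch passes to Rose's issue by representation.
Prudence is the sole taker at this level and receives the full 1/3.

Prudence 1/3; Samuel 1/3; Victor 1/6; Winifred 1/6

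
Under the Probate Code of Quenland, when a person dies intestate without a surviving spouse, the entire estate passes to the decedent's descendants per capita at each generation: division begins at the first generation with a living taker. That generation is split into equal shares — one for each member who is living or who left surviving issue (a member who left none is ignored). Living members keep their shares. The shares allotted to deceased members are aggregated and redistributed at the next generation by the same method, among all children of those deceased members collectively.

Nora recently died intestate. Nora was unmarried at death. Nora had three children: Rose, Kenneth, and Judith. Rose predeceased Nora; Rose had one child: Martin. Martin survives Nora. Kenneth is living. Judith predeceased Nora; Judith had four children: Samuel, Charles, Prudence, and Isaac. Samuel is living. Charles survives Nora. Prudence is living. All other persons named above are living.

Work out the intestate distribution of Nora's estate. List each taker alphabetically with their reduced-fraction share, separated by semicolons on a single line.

Charles 2/15; Isaac 2/15; Kenneth 1/3; Martin 2/15; Prudence 2/15; Samuel 2/15

There is no surviving spouse, so the entire estate passes to Nora's descendants per capita at each generation.
At generation 1 (Rose, Kenneth, Judith) there are 3 shares of (1)/3 = 1/3 each.
Living: Kenneth — each takes 1/3.
Deceased: Rose and Judith. Their combined 2/3 is pooled and carried to generation 2.
At generation 2 (Martin, Samuel, Charles, Prudence, Isaac) there are 5 shares of (2/3)/5 = 2/15 each.
Living: Martin, Samuel, Charles, Prudence, and Isaac — each takes 2/15.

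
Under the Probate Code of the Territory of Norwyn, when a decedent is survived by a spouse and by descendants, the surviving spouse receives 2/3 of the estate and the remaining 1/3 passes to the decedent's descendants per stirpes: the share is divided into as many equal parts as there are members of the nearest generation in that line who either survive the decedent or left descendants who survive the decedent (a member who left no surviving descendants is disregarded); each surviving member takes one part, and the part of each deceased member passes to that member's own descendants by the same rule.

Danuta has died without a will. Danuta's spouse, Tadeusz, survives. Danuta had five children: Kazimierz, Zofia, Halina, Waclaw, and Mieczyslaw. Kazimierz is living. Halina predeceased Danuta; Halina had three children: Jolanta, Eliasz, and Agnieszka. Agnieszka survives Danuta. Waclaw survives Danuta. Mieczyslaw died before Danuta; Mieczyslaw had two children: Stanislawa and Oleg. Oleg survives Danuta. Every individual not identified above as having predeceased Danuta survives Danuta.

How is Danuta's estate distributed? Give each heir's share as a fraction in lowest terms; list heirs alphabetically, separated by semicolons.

Tadeusz, as surviving spouse, takes 2/3.
The remaining 1/3 passes to Danuta's descendants per stirpes.
The 1/3 is divided into 5 equal shares of 1/15 among Kazimierz, Zofia, Halina, Waclaw, Mieczyslaw.
Kazimierz is living and takes 1/15.
Zofia is living and takes 1/15.
Halina predeceased; the 1/15 allotted to Halina's branch passes to Halina's issue by representation.
The 1/15 is divided into 3 equal shares of 1/45 among Jolanta, Eliasz, Agnieszka.
Jolanta is living and takes 1/45.
Eliasz is living and takes 1/45.
Agnieszka is living and takes 1/45.
Waclaw is living and takes 1/15.
Mieczyslaw predeceased; the 1/15 allotted to Mieczyslaw's branch passes to Mieczyslaw's issue by representation.
The 1/15 is divided into 2 equal shares of 1/30 among Stanislawa, Oleg.
Stanislawa is living and takes 1/30.
Oleg is living and takes 1/30.

Agnieszka 1/45; Eliasz 1/45; Jolanta 1/45; Kazimierz 1/15; Oleg 1/30; Stanislawa 1/30; Tadeusz 2/3; Waclaw 1/15; Zofia 1/15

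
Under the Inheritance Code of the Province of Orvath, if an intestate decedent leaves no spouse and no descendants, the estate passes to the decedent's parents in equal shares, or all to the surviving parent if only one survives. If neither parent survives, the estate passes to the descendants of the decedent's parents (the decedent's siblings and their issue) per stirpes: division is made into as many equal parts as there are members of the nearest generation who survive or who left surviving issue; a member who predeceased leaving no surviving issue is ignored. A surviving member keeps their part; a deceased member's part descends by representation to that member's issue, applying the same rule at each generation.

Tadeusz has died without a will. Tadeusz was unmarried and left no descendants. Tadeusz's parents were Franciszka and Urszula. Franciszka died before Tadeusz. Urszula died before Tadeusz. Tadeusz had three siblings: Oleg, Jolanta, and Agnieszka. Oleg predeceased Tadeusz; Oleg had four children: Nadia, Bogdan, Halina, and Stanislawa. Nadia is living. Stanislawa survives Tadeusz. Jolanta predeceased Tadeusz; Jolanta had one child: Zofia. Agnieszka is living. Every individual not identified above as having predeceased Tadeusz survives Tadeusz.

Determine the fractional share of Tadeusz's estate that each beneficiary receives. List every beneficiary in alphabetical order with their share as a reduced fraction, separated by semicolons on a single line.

Neither parent survives and there are no descendants, so the estate passes to Tadeusz's siblings and their issue per stirpes.
The estate is divided into 3 equal shares of 1/3 among Oleg, Jolanta, Agnieszka.
Oleg predeceased; the 1/3 allotted to Oleg's branch passes to Oleg's issue by representation.
The 1/3 is divided into 4 equal shares of 1/12 among Nadia, Bogdan, Halina, Stanislawa.
Nadia is living and takes 1/12.
Bogdan is living and takes 1/12.
Halina is living and takes 1/12.
Stanislawa is living and takes 1/12.
Jolanta predeceased; the 1/3 allotted to Jolanta's branch passes to Jolanta's issue by representation.
Zofia is the sole taker at this level and receives the full 1/3.
Agnieszka is living and takes 1/3.

Agnieszka 1/3; Bogdan 1/12; Halina 1/12; Nadia 1/12; Stanislawa 1/12; Zofia 1/3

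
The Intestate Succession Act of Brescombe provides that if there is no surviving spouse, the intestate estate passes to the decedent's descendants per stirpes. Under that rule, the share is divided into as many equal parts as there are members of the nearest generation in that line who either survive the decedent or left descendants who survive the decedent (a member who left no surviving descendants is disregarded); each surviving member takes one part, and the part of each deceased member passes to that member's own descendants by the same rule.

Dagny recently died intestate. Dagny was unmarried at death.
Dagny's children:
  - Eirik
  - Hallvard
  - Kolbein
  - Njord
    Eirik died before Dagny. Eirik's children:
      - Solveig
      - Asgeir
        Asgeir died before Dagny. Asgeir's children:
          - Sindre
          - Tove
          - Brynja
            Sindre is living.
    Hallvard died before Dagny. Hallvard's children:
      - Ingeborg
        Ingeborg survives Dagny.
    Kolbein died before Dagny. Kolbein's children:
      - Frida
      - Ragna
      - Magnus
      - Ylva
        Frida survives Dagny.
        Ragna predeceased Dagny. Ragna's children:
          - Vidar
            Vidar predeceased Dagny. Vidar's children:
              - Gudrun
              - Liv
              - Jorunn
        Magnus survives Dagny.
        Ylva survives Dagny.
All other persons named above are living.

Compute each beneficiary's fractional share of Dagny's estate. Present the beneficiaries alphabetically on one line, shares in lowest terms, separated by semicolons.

Brynja 1/24; Frida 1/16; Gudrun 1/48; Ingeborg 1/4; Jorunn 1/48; Liv 1/48; Magnus 1/16; Njord 1/4; Sindre 1/24; Solveig 1/8; Tove 1/24; Ylva 1/16

There is no surviving spouse, so the entire estate passes to Dagny's descendants per stirpes.
The estate is divided into 4 equal shares of 1/4 among Eirik, Hallvard, Kolbein, Njord.
Eirik predeceased; the 1/4 allotted to Eirik's branch passes to Eirik's issue by representation.
The 1/4 is divided into 2 equal shares of 1/8 among Solveig, Asgeir.
Solveig is living and takes 1/8.
Asgeir predeceased; the 1/8 allotted to Asgeir's branch passes to Asgeir's issue by representation.
The 1/8 is divided into 3 equal shares of 1/24 among Sindre, Tove, Brynja.
Sindre is living and takes 1/24.
Tove is living and takes 1/24.
Brynja is living and takes 1/24.
Hallvard predeceased; the 1/4 allotted to Hallvard's branch passes to Hallvard's issue by representation.
Ingeborg is the sole taker at this level and receives the full 1/4.
Kolbein predeceased; the 1/4 allotted to Kolbein's branch passes to Kolbein's issue by representation.
The 1/4 is divided into 4 equal shares of 1/16 among Frida, Ragna, Magnus, Ylva.
Frida is living and takes 1/16.
Ragna predeceased; the 1/16 allotted to Ragna's branch passes to Ragna's issue by representation.
Vidar's line is the sole branch at this level, so the full 1/16 passes to Vidar's issue by representation.
The 1/16 is divided into 3 equal shares of 1/48 among Gudrun, Liv, Jorunn.
Gudrun is living and takes 1/48.
Liv is living and takes 1/48.
Jorunn is living and takes 1/48.
Magnus is living and takes 1/16.
Ylva is living and takes 1/16.
Njord is living and takes 1/4.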